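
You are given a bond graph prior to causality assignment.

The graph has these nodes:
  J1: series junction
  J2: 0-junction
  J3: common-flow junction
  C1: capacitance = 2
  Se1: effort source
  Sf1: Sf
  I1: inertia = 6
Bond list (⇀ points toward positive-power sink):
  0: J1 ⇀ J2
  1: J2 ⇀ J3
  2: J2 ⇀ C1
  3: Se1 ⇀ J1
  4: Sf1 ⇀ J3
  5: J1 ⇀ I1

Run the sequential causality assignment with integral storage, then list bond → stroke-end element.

#3 stroke at J1  (Se1 (Se) sets effort on bond)
#4 stroke at Sf1  (source Sf1 imposes f)
#1 stroke at J3  (J3: bond 4 brought flow, rest push out)
#2 stroke at J2  (C1 integral (e out))
#0 stroke at J1  (J2 effort already set via bond 2)
#5 stroke at I1  (closing 1-jn rule on J1)

β0 stroke at J1
β1 stroke at J3
β2 stroke at J2
β3 stroke at J1
β4 stroke at Sf1
β5 stroke at I1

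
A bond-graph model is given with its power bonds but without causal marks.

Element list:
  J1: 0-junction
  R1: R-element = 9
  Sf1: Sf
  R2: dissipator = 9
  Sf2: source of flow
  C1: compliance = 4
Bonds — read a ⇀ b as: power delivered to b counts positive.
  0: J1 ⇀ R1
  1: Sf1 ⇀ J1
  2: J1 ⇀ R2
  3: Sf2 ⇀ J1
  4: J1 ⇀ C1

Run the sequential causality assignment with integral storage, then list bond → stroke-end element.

bond 1 |Sf1  (Sf1 (Sf) sets flow on bond)
bond 3 |Sf2  (Sf2 fixes flow; stroke at Sf2)
bond 4 |J1  (C1: C, integral causality)
bond 0 |R1  (common-e at J1 fixed by 4)
bond 2 |R2  (J1 effort already set via bond 4)

bond 0 stroke at R1
bond 1 stroke at Sf1
bond 2 stroke at R2
bond 3 stroke at Sf2
bond 4 stroke at J1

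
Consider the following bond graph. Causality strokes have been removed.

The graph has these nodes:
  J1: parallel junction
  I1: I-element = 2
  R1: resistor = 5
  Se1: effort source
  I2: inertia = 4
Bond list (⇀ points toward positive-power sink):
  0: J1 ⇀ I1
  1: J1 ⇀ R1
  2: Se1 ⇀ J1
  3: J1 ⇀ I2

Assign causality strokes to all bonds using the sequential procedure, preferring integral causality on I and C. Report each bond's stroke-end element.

bond 2 |J1  (Se1 fixes effort; stroke away)
bond 0 |I1  (common-e at J1 fixed by 2)
bond 1 |R1  (common-e at J1 fixed by 2)
bond 3 |I2  (J1 effort already set via bond 2)

b0 |I1
b1 |R1
b2 |J1
b3 |I2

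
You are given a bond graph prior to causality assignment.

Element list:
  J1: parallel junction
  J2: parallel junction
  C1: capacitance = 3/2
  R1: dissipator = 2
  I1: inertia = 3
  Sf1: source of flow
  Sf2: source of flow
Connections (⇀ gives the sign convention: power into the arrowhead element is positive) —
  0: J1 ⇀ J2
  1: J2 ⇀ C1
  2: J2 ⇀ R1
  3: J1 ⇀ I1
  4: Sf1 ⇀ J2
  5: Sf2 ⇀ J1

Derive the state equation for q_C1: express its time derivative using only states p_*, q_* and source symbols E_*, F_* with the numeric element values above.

dq_C1/dt = F_Sf1 + F_Sf2 - p_I1/3 - q_C1/3

bond 4 stroke at Sf1  (source Sf1 imposes f)
bond 5 stroke at Sf2  (Sf2 fixes flow; stroke at Sf2)
bond 1 stroke at J2  (C1 integral (e out))
bond 0 stroke at J1  (0-jn J2 has e-setter on 1)
bond 2 stroke at R1  (J2 effort already set via bond 1)
bond 3 stroke at I1  (0-jn J1 has e-setter on 0)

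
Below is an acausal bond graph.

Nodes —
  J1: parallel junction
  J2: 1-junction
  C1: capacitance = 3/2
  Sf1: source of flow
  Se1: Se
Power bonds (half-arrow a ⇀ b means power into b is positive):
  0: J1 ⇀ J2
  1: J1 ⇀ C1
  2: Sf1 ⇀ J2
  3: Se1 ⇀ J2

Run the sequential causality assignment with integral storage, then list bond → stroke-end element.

β0 →J2
β1 →J1
β2 →Sf1
β3 →J2

b2 →Sf1  (Sf1: flow source, stroke at near end)
b3 →J2  (Se1 (Se) sets effort on bond)
b0 →J2  (common-f at J2 fixed by 2)
b1 →J1  (J1: last free bond brings effort in)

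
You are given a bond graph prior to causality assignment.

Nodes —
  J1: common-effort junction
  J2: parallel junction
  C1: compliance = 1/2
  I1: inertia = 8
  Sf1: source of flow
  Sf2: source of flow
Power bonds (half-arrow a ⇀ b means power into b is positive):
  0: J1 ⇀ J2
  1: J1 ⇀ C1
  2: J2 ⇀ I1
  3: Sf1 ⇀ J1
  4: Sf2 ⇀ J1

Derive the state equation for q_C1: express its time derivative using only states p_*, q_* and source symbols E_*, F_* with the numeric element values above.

bond 3 stroke→Sf1  (Sf1: flow source, stroke at near end)
bond 4 stroke→Sf2  (source Sf2 imposes f)
bond 1 stroke→J1  (C1 outputs effort q/C1)
bond 0 stroke→J2  (J1: bond 1 brought effort, rest push out)
bond 2 stroke→I1  (common-e at J2 fixed by 0)

dq_C1/dt = F_Sf1 + F_Sf2 - p_I1/8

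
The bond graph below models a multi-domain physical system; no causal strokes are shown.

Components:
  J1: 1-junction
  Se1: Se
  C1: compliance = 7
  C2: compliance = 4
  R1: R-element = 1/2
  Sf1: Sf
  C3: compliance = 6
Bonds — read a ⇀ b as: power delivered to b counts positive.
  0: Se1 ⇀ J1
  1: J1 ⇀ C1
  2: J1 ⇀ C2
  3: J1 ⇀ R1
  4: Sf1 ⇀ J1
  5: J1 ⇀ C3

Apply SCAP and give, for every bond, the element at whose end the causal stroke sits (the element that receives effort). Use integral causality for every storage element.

bond 0 |J1
bond 1 |J1
bond 2 |J1
bond 3 |J1
bond 4 |Sf1
bond 5 |J1

#0 stroke at J1  (Se1 (Se) sets effort on bond)
#4 stroke at Sf1  (Sf1 fixes flow; stroke at Sf1)
#1 stroke at J1  (common-f at J1 fixed by 4)
#2 stroke at J1  (J1: bond 4 brought flow, rest push out)
#3 stroke at J1  (common-f at J1 fixed by 4)
#5 stroke at J1  (common-f at J1 fixed by 4)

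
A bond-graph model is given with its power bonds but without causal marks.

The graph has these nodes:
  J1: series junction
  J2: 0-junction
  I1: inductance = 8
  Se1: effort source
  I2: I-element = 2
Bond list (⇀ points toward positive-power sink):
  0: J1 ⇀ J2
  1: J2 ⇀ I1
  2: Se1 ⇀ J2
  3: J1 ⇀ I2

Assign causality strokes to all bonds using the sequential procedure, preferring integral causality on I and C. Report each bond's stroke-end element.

#0 |J1
#1 |I1
#2 |J2
#3 |I2

bond 2 stroke at J2  (Se1 fixes effort; stroke away)
bond 0 stroke at J1  (0-jn J2 has e-setter on 2)
bond 1 stroke at I1  (0-jn J2 has e-setter on 2)
bond 3 stroke at I2  (only one flow-in slot at J1)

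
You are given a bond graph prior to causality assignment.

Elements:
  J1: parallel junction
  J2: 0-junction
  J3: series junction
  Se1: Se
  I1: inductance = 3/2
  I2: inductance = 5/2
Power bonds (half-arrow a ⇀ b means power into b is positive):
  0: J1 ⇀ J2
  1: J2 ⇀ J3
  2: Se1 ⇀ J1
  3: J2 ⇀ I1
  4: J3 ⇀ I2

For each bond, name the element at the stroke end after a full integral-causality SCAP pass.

bond 2 stroke at J1  (Se1 fixes effort; stroke away)
bond 0 stroke at J2  (common-e at J1 fixed by 2)
bond 1 stroke at J3  (common-e at J2 fixed by 0)
bond 3 stroke at I1  (J2: bond 0 brought effort, rest push out)
bond 4 stroke at I2  (only one flow-in slot at J3)

b0 |J2
b1 |J3
b2 |J1
b3 |I1
b4 |I2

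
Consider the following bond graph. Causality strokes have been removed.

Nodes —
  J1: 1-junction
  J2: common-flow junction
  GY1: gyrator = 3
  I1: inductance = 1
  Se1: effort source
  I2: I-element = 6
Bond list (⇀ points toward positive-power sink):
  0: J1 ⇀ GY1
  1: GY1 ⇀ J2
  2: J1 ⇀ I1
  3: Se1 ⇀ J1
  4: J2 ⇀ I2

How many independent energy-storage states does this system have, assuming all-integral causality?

bond 3 stroke at J1  (source Se1 imposes e)
bond 2 stroke at I1  (I1 integral (f out))
bond 0 stroke at J1  (J1: bond 2 brought flow, rest push out)
bond 1 stroke at J2  (GY1: gyrator matches bond 0)
bond 4 stroke at I2  (only one flow-in slot at J2)

2  (I1, I2 all integral)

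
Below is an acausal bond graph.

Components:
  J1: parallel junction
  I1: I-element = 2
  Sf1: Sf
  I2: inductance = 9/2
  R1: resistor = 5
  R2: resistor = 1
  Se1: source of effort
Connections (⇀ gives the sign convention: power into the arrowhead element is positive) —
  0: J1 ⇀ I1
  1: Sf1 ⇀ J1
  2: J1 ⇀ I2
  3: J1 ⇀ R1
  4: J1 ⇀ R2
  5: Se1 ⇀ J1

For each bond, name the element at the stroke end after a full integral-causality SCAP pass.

#1 →Sf1  (Sf1: flow source, stroke at near end)
#5 →J1  (source Se1 imposes e)
#0 →I1  (J1 effort already set via bond 5)
#2 →I2  (0-jn J1 has e-setter on 5)
#3 →R1  (J1: bond 5 brought effort, rest push out)
#4 →R2  (common-e at J1 fixed by 5)

β0 stroke at I1
β1 stroke at Sf1
β2 stroke at I2
β3 stroke at R1
β4 stroke at R2
β5 stroke at J1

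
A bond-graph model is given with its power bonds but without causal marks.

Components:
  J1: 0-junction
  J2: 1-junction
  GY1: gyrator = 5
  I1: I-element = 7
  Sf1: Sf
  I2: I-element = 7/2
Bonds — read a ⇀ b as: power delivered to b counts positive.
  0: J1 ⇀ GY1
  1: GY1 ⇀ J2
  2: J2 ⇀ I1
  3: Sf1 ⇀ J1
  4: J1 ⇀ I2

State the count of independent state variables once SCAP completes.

b3 →Sf1  (Sf1: flow source, stroke at near end)
b2 →I1  (I1 integral (f out))
b1 →J2  (J2: bond 2 brought flow, rest push out)
b0 →J1  (GY GY1: same side as bond 1)
b4 →I2  (J1 effort already set via bond 0)

2  (I1, I2 all integral)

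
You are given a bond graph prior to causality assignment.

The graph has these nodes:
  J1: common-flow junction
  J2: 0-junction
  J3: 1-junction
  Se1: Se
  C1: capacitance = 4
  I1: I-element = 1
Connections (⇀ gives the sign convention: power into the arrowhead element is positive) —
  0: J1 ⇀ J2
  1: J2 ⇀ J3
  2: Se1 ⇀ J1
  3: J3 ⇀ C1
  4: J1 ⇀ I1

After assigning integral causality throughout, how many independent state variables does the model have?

b2 →J1  (Se1 (Se) sets effort on bond)
b3 →J3  (prefer integral on C1)
b1 →J2  (only one flow-in slot at J3)
b0 →J1  (0-jn J2 has e-setter on 1)
b4 →I1  (J1 needs exactly one f-in)

2  (C1, I1 all integral)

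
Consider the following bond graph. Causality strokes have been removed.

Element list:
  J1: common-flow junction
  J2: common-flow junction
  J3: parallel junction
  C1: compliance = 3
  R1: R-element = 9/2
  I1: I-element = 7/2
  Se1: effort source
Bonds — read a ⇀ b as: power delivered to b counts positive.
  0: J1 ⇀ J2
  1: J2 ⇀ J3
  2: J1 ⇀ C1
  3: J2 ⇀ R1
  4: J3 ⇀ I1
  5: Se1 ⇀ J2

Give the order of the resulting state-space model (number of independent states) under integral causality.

β5 stroke→J2  (Se1 fixes effort; stroke away)
β2 stroke→J1  (C1 outputs effort q/C1)
β0 stroke→J2  (J1 needs exactly one f-in)
β4 stroke→I1  (I1 integral (f out))
β1 stroke→J3  (closing 0-jn rule on J3)
β3 stroke→J2  (J2 flow already set via bond 1)

2  (C1, I1 all integral)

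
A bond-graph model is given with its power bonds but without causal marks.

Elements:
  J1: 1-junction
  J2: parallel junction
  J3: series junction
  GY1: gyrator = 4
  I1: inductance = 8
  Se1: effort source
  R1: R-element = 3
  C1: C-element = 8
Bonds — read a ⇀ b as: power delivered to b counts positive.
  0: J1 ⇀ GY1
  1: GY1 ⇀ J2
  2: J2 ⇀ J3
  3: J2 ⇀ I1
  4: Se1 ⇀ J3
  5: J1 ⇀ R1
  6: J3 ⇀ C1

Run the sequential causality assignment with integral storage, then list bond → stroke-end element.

β0 stroke at GY1
β1 stroke at GY1
β2 stroke at J2
β3 stroke at I1
β4 stroke at J3
β5 stroke at J1
β6 stroke at J3

β4 |J3  (Se1 (Se) sets effort on bond)
β3 |I1  (I1: I, integral causality)
β6 |J3  (C1 integral (e out))
β2 |J2  (J3: last free bond brings flow in)
β1 |GY1  (J2: bond 2 brought effort, rest push out)
β0 |GY1  (GY GY1: same side as bond 1)
β5 |J1  (1-jn J1 has f-setter on 0)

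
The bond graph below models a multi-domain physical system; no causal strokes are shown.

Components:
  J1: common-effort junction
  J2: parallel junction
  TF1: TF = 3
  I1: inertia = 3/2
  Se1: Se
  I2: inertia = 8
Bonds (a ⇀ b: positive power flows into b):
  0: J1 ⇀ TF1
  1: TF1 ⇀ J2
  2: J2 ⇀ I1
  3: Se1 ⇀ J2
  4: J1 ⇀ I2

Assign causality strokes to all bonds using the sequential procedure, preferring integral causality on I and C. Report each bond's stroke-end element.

bond 0 |J1
bond 1 |TF1
bond 2 |I1
bond 3 |J2
bond 4 |I2

#3 stroke at J2  (source Se1 imposes e)
#1 stroke at TF1  (common-e at J2 fixed by 3)
#2 stroke at I1  (J2 effort already set via bond 3)
#0 stroke at J1  (TF TF1: opposite of bond 1)
#4 stroke at I2  (J1 effort already set via bond 0)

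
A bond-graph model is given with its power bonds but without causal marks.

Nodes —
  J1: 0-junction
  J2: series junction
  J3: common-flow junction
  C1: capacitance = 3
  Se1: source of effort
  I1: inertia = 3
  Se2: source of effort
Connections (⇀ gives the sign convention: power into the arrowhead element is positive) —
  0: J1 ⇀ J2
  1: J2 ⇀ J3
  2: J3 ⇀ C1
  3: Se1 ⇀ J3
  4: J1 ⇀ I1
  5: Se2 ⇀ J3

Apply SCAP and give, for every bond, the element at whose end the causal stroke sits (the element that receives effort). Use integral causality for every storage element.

#3 stroke at J3  (Se1 fixes effort; stroke away)
#5 stroke at J3  (Se2: effort source, stroke at far end)
#2 stroke at J3  (C1 outputs effort q/C1)
#1 stroke at J2  (only one flow-in slot at J3)
#0 stroke at J1  (only one flow-in slot at J2)
#4 stroke at I1  (common-e at J1 fixed by 0)

#0 |J1
#1 |J2
#2 |J3
#3 |J3
#4 |I1
#5 |J3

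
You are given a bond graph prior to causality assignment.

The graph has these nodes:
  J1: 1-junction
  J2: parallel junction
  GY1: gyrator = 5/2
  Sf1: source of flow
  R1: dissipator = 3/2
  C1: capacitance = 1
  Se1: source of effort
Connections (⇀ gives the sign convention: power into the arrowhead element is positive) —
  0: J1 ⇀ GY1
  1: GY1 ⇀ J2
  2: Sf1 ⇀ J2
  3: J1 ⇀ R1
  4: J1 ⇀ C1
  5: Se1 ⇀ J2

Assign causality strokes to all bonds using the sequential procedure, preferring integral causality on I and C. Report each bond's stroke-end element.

β2 stroke at Sf1  (source Sf1 imposes f)
β5 stroke at J2  (Se1 fixes effort; stroke away)
β1 stroke at GY1  (0-jn J2 has e-setter on 5)
β0 stroke at GY1  (GY1: gyrator matches bond 1)
β3 stroke at J1  (common-f at J1 fixed by 0)
β4 stroke at J1  (1-jn J1 has f-setter on 0)

#0 |GY1
#1 |GY1
#2 |Sf1
#3 |J1
#4 |J1
#5 |J2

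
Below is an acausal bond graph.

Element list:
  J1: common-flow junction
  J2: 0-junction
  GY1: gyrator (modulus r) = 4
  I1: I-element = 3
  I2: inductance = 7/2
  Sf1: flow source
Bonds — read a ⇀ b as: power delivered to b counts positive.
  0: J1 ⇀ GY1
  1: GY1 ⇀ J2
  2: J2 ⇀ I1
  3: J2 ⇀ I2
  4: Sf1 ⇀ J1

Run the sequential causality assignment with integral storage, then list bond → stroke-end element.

b0 |J1
b1 |J2
b2 |I1
b3 |I2
b4 |Sf1

bond 4 stroke→Sf1  (source Sf1 imposes f)
bond 0 stroke→J1  (J1: bond 4 brought flow, rest push out)
bond 1 stroke→J2  (GY1 both-in/both-out from 0)
bond 2 stroke→I1  (J2 effort already set via bond 1)
bond 3 stroke→I2  (common-e at J2 fixed by 1)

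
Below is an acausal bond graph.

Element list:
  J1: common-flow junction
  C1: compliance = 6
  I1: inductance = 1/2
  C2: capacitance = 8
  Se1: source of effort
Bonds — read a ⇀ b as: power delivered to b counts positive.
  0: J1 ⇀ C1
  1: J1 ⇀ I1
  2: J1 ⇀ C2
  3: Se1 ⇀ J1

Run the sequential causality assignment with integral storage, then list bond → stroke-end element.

β3 stroke→J1  (Se1: effort source, stroke at far end)
β0 stroke→J1  (prefer integral on C1)
β1 stroke→I1  (I1 integral (f out))
β2 stroke→J1  (common-f at J1 fixed by 1)

β0 stroke at J1
β1 stroke at I1
β2 stroke at J1
β3 stroke at J1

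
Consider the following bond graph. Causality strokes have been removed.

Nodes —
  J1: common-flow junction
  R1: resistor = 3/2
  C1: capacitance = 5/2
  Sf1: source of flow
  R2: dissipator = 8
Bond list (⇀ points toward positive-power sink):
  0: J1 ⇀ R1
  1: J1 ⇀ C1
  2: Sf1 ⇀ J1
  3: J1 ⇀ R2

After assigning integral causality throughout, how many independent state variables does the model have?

1  (C1 all integral)

bond 2 →Sf1  (Sf1 (Sf) sets flow on bond)
bond 0 →J1  (J1 flow already set via bond 2)
bond 1 →J1  (J1: bond 2 brought flow, rest push out)
bond 3 →J1  (J1 flow already set via bond 2)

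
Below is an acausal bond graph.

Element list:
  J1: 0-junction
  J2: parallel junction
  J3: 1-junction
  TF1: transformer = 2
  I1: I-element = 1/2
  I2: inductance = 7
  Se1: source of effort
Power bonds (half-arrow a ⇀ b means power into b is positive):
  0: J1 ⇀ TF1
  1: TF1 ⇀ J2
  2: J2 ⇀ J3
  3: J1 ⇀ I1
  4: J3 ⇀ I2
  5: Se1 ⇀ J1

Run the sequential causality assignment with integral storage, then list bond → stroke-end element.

#0 |TF1
#1 |J2
#2 |J3
#3 |I1
#4 |I2
#5 |J1

β5 stroke at J1  (Se1 (Se) sets effort on bond)
β0 stroke at TF1  (J1 effort already set via bond 5)
β3 stroke at I1  (J1: bond 5 brought effort, rest push out)
β1 stroke at J2  (TF1: transformer flips bond 0)
β2 stroke at J3  (J2: bond 1 brought effort, rest push out)
β4 stroke at I2  (J3: last free bond brings flow in)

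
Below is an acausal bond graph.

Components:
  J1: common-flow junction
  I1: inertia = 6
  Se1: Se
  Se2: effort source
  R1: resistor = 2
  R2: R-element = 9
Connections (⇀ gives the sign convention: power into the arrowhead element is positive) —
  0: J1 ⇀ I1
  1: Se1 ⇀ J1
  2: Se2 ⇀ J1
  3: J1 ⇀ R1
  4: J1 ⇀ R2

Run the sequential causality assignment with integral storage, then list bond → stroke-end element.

#1 stroke at J1  (Se1 fixes effort; stroke away)
#2 stroke at J1  (source Se2 imposes e)
#0 stroke at I1  (I1 outputs flow p/I1)
#3 stroke at J1  (1-jn J1 has f-setter on 0)
#4 stroke at J1  (J1 flow already set via bond 0)

β0 stroke→I1
β1 stroke→J1
β2 stroke→J1
β3 stroke→J1
β4 stroke→J1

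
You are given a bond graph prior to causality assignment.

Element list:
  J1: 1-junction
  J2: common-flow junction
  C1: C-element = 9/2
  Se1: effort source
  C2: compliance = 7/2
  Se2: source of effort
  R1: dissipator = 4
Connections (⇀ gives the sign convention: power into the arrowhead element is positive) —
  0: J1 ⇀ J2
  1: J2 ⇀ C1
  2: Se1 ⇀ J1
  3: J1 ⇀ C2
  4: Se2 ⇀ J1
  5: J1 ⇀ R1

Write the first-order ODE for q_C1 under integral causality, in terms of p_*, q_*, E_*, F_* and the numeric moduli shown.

bond 2 stroke at J1  (Se1 (Se) sets effort on bond)
bond 4 stroke at J1  (Se2: effort source, stroke at far end)
bond 1 stroke at J2  (C1 integral (e out))
bond 0 stroke at J1  (closing 1-jn rule on J2)
bond 3 stroke at J1  (prefer integral on C2)
bond 5 stroke at R1  (J1: last free bond brings flow in)

dq_C1/dt = E_Se1/4 + E_Se2/4 - q_C1/18 - q_C2/14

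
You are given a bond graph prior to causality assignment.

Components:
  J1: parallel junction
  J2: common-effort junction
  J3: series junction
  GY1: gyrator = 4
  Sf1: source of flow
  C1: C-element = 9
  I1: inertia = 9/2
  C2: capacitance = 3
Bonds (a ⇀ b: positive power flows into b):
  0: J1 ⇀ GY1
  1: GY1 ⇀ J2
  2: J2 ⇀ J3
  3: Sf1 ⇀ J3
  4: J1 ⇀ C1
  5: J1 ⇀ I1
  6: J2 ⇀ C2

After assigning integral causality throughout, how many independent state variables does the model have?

b3 stroke at Sf1  (Sf1: flow source, stroke at near end)
b2 stroke at J3  (common-f at J3 fixed by 3)
b4 stroke at J1  (prefer integral on C1)
b0 stroke at GY1  (J1: bond 4 brought effort, rest push out)
b5 stroke at I1  (J1 effort already set via bond 4)
b1 stroke at GY1  (GY1 both-in/both-out from 0)
b6 stroke at J2  (J2 needs exactly one e-in)

3  (C1, C2, I1 all integral)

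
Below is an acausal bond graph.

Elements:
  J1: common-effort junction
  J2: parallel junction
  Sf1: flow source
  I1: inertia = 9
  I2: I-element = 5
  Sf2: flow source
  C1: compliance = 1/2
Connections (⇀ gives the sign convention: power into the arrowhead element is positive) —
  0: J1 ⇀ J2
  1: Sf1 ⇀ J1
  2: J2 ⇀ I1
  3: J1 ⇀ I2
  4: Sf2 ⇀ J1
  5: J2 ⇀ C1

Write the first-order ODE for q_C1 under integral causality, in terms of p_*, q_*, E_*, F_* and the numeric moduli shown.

dq_C1/dt = F_Sf1 + F_Sf2 - p_I1/9 - p_I2/5

#1 |Sf1  (Sf1 fixes flow; stroke at Sf1)
#4 |Sf2  (source Sf2 imposes f)
#2 |I1  (I1: I, integral causality)
#3 |I2  (I2 outputs flow p/I2)
#0 |J1  (J1: last free bond brings effort in)
#5 |J2  (J2 needs exactly one e-in)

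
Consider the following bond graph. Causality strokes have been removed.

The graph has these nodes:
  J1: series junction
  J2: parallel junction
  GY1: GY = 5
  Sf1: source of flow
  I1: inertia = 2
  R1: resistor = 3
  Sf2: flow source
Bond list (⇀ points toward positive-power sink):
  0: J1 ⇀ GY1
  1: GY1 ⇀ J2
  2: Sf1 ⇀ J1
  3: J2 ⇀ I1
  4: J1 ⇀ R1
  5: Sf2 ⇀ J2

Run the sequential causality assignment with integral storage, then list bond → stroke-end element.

b2 |Sf1  (Sf1 (Sf) sets flow on bond)
b5 |Sf2  (Sf2 (Sf) sets flow on bond)
b0 |J1  (1-jn J1 has f-setter on 2)
b4 |J1  (J1 flow already set via bond 2)
b1 |J2  (GY1: gyrator matches bond 0)
b3 |I1  (0-jn J2 has e-setter on 1)

#0 stroke→J1
#1 stroke→J2
#2 stroke→Sf1
#3 stroke→I1
#4 stroke→J1
#5 stroke→Sf2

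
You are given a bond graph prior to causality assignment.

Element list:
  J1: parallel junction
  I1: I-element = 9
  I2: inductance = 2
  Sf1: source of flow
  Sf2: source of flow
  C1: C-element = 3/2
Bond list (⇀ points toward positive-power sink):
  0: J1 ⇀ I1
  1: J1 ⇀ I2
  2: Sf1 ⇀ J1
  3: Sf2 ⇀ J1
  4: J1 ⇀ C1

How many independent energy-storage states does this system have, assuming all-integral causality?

3  (C1, I1, I2 all integral)

#2 stroke at Sf1  (Sf1: flow source, stroke at near end)
#3 stroke at Sf2  (Sf2: flow source, stroke at near end)
#0 stroke at I1  (I1 outputs flow p/I1)
#1 stroke at I2  (I2 outputs flow p/I2)
#4 stroke at J1  (J1 needs exactly one e-in)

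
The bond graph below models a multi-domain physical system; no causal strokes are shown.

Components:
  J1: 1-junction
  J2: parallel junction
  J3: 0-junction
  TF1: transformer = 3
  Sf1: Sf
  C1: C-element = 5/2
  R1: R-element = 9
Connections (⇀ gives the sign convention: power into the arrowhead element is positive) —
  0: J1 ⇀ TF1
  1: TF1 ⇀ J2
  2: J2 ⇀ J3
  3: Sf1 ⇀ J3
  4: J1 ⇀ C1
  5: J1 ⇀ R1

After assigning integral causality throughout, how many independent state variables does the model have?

1  (C1 all integral)

bond 3 →Sf1  (Sf1 fixes flow; stroke at Sf1)
bond 2 →J3  (closing 0-jn rule on J3)
bond 1 →J2  (only one effort-in slot at J2)
bond 0 →TF1  (TF1: transformer flips bond 1)
bond 4 →J1  (J1: bond 0 brought flow, rest push out)
bond 5 →J1  (J1 flow already set via bond 0)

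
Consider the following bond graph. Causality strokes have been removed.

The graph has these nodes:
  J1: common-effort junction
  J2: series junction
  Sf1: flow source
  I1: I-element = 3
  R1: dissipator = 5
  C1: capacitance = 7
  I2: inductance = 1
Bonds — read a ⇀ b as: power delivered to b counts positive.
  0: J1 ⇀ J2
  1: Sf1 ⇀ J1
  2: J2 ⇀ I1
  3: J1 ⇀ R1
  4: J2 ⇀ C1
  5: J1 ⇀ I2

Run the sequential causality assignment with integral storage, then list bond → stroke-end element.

#1 stroke→Sf1  (Sf1: flow source, stroke at near end)
#2 stroke→I1  (I1 integral (f out))
#0 stroke→J2  (1-jn J2 has f-setter on 2)
#4 stroke→J2  (common-f at J2 fixed by 2)
#5 stroke→I2  (I2 outputs flow p/I2)
#3 stroke→J1  (closing 0-jn rule on J1)

#0 stroke→J2
#1 stroke→Sf1
#2 stroke→I1
#3 stroke→J1
#4 stroke→J2
#5 stroke→I2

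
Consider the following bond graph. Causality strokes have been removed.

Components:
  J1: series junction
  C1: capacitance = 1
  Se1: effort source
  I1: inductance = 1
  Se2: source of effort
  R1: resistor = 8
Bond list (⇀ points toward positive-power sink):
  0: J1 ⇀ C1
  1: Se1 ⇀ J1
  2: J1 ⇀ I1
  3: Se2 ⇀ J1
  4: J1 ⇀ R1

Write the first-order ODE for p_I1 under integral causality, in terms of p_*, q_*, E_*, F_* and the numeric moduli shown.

#1 stroke at J1  (Se1 (Se) sets effort on bond)
#3 stroke at J1  (Se2 fixes effort; stroke away)
#0 stroke at J1  (prefer integral on C1)
#2 stroke at I1  (I1: I, integral causality)
#4 stroke at J1  (J1: bond 2 brought flow, rest push out)

dp_I1/dt = E_Se1 + E_Se2 - 8*p_I1 - q_C1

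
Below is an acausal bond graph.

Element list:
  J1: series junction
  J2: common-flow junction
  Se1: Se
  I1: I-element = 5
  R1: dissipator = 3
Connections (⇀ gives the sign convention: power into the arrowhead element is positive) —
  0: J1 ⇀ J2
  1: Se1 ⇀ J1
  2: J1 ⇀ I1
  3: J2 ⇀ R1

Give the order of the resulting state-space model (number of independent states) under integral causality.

b1 →J1  (Se1: effort source, stroke at far end)
b2 →I1  (I1 outputs flow p/I1)
b0 →J1  (1-jn J1 has f-setter on 2)
b3 →J2  (common-f at J2 fixed by 0)

1  (I1 all integral)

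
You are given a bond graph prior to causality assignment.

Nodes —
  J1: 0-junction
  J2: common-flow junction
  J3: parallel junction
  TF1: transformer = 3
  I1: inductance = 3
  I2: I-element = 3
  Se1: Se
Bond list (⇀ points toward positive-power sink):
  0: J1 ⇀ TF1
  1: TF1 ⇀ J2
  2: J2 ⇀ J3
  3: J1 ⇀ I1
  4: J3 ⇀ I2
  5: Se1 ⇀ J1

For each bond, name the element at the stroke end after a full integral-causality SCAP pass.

β5 →J1  (Se1 fixes effort; stroke away)
β0 →TF1  (J1 effort already set via bond 5)
β3 →I1  (J1: bond 5 brought effort, rest push out)
β1 →J2  (TF1: transformer flips bond 0)
β2 →J3  (closing 1-jn rule on J2)
β4 →I2  (0-jn J3 has e-setter on 2)

b0 →TF1
b1 →J2
b2 →J3
b3 →I1
b4 →I2
b5 →J1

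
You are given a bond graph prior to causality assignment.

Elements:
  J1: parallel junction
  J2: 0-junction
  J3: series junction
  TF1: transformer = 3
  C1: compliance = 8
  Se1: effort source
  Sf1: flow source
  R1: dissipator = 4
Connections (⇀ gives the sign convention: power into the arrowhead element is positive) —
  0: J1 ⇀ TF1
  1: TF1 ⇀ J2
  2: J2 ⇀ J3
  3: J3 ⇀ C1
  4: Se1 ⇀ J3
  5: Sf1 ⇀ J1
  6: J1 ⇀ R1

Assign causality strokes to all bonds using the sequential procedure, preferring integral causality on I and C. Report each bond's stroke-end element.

β4 stroke→J3  (Se1 (Se) sets effort on bond)
β5 stroke→Sf1  (Sf1: flow source, stroke at near end)
β3 stroke→J3  (C1 integral (e out))
β2 stroke→J2  (closing 1-jn rule on J3)
β1 stroke→TF1  (J2 effort already set via bond 2)
β0 stroke→J1  (TF1: transformer flips bond 1)
β6 stroke→R1  (J1 effort already set via bond 0)

b0 →J1
b1 →TF1
b2 →J2
b3 →J3
b4 →J3
b5 →Sf1
b6 →R1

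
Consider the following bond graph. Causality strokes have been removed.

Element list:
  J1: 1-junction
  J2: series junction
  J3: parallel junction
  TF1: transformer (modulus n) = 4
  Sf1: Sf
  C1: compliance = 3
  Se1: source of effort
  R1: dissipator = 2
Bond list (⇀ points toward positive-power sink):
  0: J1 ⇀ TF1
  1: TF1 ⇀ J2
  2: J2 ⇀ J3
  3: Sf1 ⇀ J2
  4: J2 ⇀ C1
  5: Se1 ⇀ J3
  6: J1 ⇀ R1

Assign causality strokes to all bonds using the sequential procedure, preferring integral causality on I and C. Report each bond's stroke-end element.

b0 →TF1
b1 →J2
b2 →J2
b3 →Sf1
b4 →J2
b5 →J3
b6 →J1

#3 |Sf1  (Sf1 (Sf) sets flow on bond)
#5 |J3  (Se1 fixes effort; stroke away)
#1 |J2  (1-jn J2 has f-setter on 3)
#2 |J2  (J2: bond 3 brought flow, rest push out)
#4 |J2  (1-jn J2 has f-setter on 3)
#0 |TF1  (TF1 one-in-one-out from 1)
#6 |J1  (common-f at J1 fixed by 0)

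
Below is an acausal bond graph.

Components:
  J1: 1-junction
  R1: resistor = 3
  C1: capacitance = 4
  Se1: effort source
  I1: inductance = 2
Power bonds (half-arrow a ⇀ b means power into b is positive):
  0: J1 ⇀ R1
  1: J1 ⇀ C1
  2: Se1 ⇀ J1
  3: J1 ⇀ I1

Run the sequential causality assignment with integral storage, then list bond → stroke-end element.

b2 |J1  (Se1 (Se) sets effort on bond)
b1 |J1  (C1 outputs effort q/C1)
b3 |I1  (I1 outputs flow p/I1)
b0 |J1  (J1: bond 3 brought flow, rest push out)

β0 stroke at J1
β1 stroke at J1
β2 stroke at J1
β3 stroke at I1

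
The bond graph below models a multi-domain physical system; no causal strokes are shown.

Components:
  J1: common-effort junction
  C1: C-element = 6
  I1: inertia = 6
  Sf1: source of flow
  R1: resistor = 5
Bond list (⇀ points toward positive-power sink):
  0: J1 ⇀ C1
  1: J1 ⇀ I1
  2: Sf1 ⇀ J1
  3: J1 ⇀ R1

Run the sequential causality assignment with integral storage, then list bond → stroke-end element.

β0 stroke→J1
β1 stroke→I1
β2 stroke→Sf1
β3 stroke→R1

b2 stroke→Sf1  (source Sf1 imposes f)
b0 stroke→J1  (C1 integral (e out))
b1 stroke→I1  (common-e at J1 fixed by 0)
b3 stroke→R1  (J1 effort already set via bond 0)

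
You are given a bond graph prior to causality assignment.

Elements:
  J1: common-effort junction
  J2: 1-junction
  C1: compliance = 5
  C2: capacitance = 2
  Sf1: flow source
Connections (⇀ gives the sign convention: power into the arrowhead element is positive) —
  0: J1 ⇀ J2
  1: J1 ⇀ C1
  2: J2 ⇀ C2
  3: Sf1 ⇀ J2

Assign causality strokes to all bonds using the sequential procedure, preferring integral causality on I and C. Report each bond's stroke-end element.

#3 →Sf1  (Sf1 (Sf) sets flow on bond)
#0 →J2  (1-jn J2 has f-setter on 3)
#2 →J2  (1-jn J2 has f-setter on 3)
#1 →J1  (only one effort-in slot at J1)

β0 stroke→J2
β1 stroke→J1
β2 stroke→J2
β3 stroke→Sf1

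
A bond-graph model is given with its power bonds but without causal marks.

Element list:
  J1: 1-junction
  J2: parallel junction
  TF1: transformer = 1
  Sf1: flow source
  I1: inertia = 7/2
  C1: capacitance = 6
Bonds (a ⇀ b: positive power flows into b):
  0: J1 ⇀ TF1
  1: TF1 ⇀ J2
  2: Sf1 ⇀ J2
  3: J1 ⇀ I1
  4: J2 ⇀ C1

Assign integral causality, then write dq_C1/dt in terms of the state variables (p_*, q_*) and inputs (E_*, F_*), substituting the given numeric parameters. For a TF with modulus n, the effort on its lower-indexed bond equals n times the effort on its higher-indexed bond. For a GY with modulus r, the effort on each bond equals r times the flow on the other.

dq_C1/dt = F_Sf1 + 2*p_I1/7

b2 stroke→Sf1  (source Sf1 imposes f)
b3 stroke→I1  (I1: I, integral causality)
b0 stroke→J1  (J1 flow already set via bond 3)
b1 stroke→TF1  (TF1 one-in-one-out from 0)
b4 stroke→J2  (J2 needs exactly one e-in)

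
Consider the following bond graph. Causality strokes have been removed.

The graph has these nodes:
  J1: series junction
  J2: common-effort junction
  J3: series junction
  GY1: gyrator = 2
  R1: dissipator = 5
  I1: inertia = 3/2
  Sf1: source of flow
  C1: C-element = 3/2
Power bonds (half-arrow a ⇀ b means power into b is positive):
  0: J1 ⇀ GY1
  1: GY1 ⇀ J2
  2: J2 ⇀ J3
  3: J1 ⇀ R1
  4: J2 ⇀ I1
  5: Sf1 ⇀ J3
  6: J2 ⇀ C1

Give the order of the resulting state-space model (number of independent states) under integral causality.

2  (C1, I1 all integral)

β5 stroke→Sf1  (Sf1 fixes flow; stroke at Sf1)
β2 stroke→J3  (1-jn J3 has f-setter on 5)
β4 stroke→I1  (I1 outputs flow p/I1)
β6 stroke→J2  (C1 outputs effort q/C1)
β1 stroke→GY1  (J2 effort already set via bond 6)
β0 stroke→GY1  (through GY1, causality inverts; strokes same side of GY1)
β3 stroke→J1  (J1 flow already set via bond 0)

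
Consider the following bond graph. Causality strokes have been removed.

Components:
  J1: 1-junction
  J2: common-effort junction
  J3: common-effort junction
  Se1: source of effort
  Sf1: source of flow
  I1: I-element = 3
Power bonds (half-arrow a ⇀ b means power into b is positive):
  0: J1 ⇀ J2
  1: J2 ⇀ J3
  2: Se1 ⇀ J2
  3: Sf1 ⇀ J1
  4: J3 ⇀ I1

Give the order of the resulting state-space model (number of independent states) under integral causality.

β2 |J2  (source Se1 imposes e)
β3 |Sf1  (Sf1 fixes flow; stroke at Sf1)
β0 |J1  (J1 flow already set via bond 3)
β1 |J3  (J2: bond 2 brought effort, rest push out)
β4 |I1  (J3: bond 1 brought effort, rest push out)

1  (I1 all integral)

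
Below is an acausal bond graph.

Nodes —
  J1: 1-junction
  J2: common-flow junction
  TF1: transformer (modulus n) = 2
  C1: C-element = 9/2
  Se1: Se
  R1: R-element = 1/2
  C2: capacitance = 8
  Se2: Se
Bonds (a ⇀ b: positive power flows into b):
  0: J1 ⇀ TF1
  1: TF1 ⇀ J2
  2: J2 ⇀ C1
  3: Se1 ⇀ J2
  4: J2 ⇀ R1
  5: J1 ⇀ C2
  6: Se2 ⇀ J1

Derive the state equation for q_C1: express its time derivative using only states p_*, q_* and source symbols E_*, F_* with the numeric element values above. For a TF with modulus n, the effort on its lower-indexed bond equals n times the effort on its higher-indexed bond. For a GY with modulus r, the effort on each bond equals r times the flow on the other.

dq_C1/dt = 2*E_Se1 + E_Se2 - 4*q_C1/9 - q_C2/8

#3 stroke at J2  (Se1 fixes effort; stroke away)
#6 stroke at J1  (Se2 (Se) sets effort on bond)
#2 stroke at J2  (C1: C, integral causality)
#5 stroke at J1  (C2 integral (e out))
#0 stroke at TF1  (J1 needs exactly one f-in)
#1 stroke at J2  (TF1 one-in-one-out from 0)
#4 stroke at R1  (J2 needs exactly one f-in)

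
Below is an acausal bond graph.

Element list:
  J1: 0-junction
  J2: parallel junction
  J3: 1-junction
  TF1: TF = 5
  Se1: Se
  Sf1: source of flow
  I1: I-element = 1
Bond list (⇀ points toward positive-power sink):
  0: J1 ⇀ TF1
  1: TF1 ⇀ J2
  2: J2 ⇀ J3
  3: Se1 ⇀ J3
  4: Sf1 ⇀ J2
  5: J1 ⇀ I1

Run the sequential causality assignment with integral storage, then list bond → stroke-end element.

β0 stroke→J1
β1 stroke→TF1
β2 stroke→J2
β3 stroke→J3
β4 stroke→Sf1
β5 stroke→I1

b3 stroke at J3  (source Se1 imposes e)
b4 stroke at Sf1  (Sf1 (Sf) sets flow on bond)
b2 stroke at J2  (only one flow-in slot at J3)
b1 stroke at TF1  (common-e at J2 fixed by 2)
b0 stroke at J1  (through TF1, causality passes straight; one stroke at TF1)
b5 stroke at I1  (0-jn J1 has e-setter on 0)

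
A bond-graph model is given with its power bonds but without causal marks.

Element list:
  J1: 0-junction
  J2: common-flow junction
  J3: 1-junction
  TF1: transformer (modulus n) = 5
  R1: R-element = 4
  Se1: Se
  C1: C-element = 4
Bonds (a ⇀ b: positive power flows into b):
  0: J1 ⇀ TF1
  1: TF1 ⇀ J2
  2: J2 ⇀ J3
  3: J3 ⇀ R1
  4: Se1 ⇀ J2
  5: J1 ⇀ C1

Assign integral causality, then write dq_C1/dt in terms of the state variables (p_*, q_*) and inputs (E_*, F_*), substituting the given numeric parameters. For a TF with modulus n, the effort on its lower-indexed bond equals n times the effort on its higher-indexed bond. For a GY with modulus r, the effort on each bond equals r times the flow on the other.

b4 →J2  (Se1 fixes effort; stroke away)
b5 →J1  (C1 integral (e out))
b0 →TF1  (J1: bond 5 brought effort, rest push out)
b1 →J2  (through TF1, causality passes straight; one stroke at TF1)
b2 →J3  (J2: last free bond brings flow in)
b3 →R1  (only one flow-in slot at J3)

dq_C1/dt = -E_Se1/20 - q_C1/400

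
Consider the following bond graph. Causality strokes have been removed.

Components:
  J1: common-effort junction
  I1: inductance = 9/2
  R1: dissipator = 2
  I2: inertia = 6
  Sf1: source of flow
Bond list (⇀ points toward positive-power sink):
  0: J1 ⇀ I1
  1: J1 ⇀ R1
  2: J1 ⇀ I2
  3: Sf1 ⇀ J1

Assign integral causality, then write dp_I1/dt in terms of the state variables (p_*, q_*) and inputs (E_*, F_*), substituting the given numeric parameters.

b3 →Sf1  (Sf1: flow source, stroke at near end)
b0 →I1  (I1 integral (f out))
b2 →I2  (I2 integral (f out))
b1 →J1  (closing 0-jn rule on J1)

dp_I1/dt = 2*F_Sf1 - 4*p_I1/9 - p_I2/3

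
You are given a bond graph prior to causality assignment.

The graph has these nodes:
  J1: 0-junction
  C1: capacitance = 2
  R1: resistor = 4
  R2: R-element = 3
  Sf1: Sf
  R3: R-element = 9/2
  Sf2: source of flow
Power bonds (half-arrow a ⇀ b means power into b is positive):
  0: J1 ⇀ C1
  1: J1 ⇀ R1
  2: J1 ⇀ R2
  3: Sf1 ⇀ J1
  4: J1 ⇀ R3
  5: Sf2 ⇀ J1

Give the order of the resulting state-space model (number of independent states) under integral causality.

1  (C1 all integral)

#3 →Sf1  (source Sf1 imposes f)
#5 →Sf2  (source Sf2 imposes f)
#0 →J1  (C1: C, integral causality)
#1 →R1  (common-e at J1 fixed by 0)
#2 →R2  (J1: bond 0 brought effort, rest push out)
#4 →R3  (J1: bond 0 brought effort, rest push out)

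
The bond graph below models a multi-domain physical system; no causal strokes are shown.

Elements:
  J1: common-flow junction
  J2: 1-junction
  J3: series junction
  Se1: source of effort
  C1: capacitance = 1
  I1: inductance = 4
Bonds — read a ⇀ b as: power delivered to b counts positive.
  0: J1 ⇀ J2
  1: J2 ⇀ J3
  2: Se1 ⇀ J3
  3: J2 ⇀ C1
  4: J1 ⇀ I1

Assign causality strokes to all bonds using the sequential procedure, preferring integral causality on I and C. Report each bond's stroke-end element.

b2 stroke→J3  (Se1 fixes effort; stroke away)
b1 stroke→J2  (closing 1-jn rule on J3)
b3 stroke→J2  (C1 integral (e out))
b0 stroke→J1  (J2: last free bond brings flow in)
b4 stroke→I1  (J1: last free bond brings flow in)

b0 |J1
b1 |J2
b2 |J3
b3 |J2
b4 |I1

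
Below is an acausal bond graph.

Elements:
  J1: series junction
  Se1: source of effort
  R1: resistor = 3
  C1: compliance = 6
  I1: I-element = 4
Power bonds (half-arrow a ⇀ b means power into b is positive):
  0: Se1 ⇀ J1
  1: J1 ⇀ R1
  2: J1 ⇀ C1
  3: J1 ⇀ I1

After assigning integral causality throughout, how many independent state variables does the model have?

2  (C1, I1 all integral)

bond 0 |J1  (Se1 fixes effort; stroke away)
bond 2 |J1  (C1 outputs effort q/C1)
bond 3 |I1  (prefer integral on I1)
bond 1 |J1  (common-f at J1 fixed by 3)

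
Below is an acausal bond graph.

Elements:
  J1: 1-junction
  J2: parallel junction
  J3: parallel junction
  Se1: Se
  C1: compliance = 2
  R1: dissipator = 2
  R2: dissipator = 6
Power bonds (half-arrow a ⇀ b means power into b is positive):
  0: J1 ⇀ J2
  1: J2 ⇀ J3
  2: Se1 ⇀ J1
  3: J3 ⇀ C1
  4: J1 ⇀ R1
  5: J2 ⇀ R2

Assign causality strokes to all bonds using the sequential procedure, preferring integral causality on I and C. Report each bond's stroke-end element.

β0 stroke→J1
β1 stroke→J2
β2 stroke→J1
β3 stroke→J3
β4 stroke→R1
β5 stroke→R2

bond 2 stroke at J1  (Se1: effort source, stroke at far end)
bond 3 stroke at J3  (prefer integral on C1)
bond 1 stroke at J2  (J3: bond 3 brought effort, rest push out)
bond 0 stroke at J1  (J2 effort already set via bond 1)
bond 5 stroke at R2  (0-jn J2 has e-setter on 1)
bond 4 stroke at R1  (closing 1-jn rule on J1)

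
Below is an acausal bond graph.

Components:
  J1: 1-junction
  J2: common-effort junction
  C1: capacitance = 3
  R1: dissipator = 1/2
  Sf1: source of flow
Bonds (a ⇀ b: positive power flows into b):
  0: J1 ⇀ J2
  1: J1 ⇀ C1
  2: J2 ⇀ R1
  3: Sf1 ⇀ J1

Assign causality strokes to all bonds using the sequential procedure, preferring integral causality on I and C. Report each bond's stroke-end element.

β3 stroke at Sf1  (Sf1: flow source, stroke at near end)
β0 stroke at J1  (J1 flow already set via bond 3)
β1 stroke at J1  (J1: bond 3 brought flow, rest push out)
β2 stroke at J2  (only one effort-in slot at J2)

b0 →J1
b1 →J1
b2 →J2
b3 →Sf1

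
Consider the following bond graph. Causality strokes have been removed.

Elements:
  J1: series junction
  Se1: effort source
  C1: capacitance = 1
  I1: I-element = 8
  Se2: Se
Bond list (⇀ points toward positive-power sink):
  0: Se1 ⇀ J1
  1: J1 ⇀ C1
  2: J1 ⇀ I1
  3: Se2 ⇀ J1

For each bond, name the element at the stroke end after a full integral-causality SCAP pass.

bond 0 stroke at J1
bond 1 stroke at J1
bond 2 stroke at I1
bond 3 stroke at J1

#0 stroke at J1  (Se1: effort source, stroke at far end)
#3 stroke at J1  (Se2 (Se) sets effort on bond)
#1 stroke at J1  (C1 outputs effort q/C1)
#2 stroke at I1  (J1: last free bond brings flow in)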